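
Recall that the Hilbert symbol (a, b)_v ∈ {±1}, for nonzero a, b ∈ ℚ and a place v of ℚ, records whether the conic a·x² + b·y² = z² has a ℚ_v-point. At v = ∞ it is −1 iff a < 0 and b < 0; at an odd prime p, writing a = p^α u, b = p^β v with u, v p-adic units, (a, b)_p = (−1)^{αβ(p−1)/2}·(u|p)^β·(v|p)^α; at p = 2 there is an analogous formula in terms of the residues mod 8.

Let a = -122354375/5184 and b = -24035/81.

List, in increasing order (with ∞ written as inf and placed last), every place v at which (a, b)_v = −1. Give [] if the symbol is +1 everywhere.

(a, b) ≡ (-143, -24035) mod (ℚ^×)²; places V = {2, 3, 5, 11, 13, 19, 23, 37, ∞}.
(a,b)_37: α=2, u≡32; β=0, v≡18 (mod 37); (32|37)=-1, (18|37)=-1; sign (−1)^0·-1^0·-1^2 = +1.
(a,b)_∞: sgn(-143)=−, sgn(-24035)=−, so -1.
(a,b)_11: α=1, u≡3; β=1, v≡1 (mod 11); (3|11)=+1, (1|11)=+1; sign (−1)^1·+1^1·+1^1 = -1.
(a,b)_2: α=-6, β=0; u≡1, v≡5 (mod 8); ε(u)ε(v)=0·0, αω(v)=-6·1, βω(u)=0·0; sum ≡ 0  ⇒  +1.
(a,b)_13: α=1, u≡6; β=0, v≡5 (mod 13); (6|13)=-1, (5|13)=-1; sign (−1)^0·-1^0·-1^1 = -1.
(a,b)_5: α=4, u≡2; β=1, v≡3 (mod 5); (2|5)=-1, (3|5)=-1; sign (−1)^0·-1^1·-1^4 = -1.
(a,b)_23: α=0, u≡4; β=1, v≡3 (mod 23); (4|23)=+1, (3|23)=+1; sign (−1)^0·+1^1·+1^0 = +1.
(a,b)_3: α=-4, u≡1; β=-4, v≡1 (mod 3); (1|3)=+1, (1|3)=+1; sign (−1)^0·+1^-4·+1^-4 = +1.
(a,b)_19: α=0, u≡6; β=1, v≡13 (mod 19); (6|19)=+1, (13|19)=-1; sign (−1)^0·+1^1·-1^0 = +1.
Ram(-143, -24035) = {5, 11, 13, ∞}; no ℚ_5-point on the conic.

[5, 11, 13, inf]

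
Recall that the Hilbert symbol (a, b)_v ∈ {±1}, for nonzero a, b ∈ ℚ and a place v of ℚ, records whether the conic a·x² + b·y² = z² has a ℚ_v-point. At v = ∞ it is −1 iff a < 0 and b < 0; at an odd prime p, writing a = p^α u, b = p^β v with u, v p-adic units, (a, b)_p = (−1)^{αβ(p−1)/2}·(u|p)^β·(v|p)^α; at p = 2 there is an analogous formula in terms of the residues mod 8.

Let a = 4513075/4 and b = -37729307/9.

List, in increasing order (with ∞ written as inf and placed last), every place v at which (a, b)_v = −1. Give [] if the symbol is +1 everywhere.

[7, 11, 17, 37]

(a, b) ≡ (180523, -37729307) mod (ℚ^×)²; places V = {2, 3, 5, 7, 11, 17, 19, 37, 41, ∞}.
(a,b)_37: α=1, u≡15; β=1, v≡1 (mod 37); (15|37)=-1, (1|37)=+1; sign (−1)^0·-1^1·+1^1 = -1.
(a,b)_7: α=1, u≡1; β=1, v≡4 (mod 7); (1|7)=+1, (4|7)=+1; sign (−1)^1·+1^1·+1^1 = -1.
(a,b)_5: α=2, u≡2; β=0, v≡2 (mod 5); (2|5)=-1, (2|5)=-1; sign (−1)^0·-1^0·-1^2 = +1.
(a,b)_3: α=0, u≡1; β=-2, v≡1 (mod 3); (1|3)=+1, (1|3)=+1; sign (−1)^0·+1^-2·+1^0 = +1.
(a,b)_17: α=1, u≡5; β=1, v≡9 (mod 17); (5|17)=-1, (9|17)=+1; sign (−1)^0·-1^1·+1^1 = -1.
(a,b)_2: α=-2, β=0; u≡3, v≡5 (mod 8); ε(u)ε(v)=1·0, αω(v)=-2·1, βω(u)=0·1; sum ≡ 0  ⇒  +1.
(a,b)_41: α=1, u≡18; β=1, v≡2 (mod 41); (18|41)=+1, (2|41)=+1; sign (−1)^0·+1^1·+1^1 = +1.
(a,b)_11: α=0, u≡7; β=1, v≡8 (mod 11); (7|11)=-1, (8|11)=-1; sign (−1)^0·-1^1·-1^0 = -1.
(a,b)_19: α=0, u≡6; β=1, v≡12 (mod 19); (6|19)=+1, (12|19)=-1; sign (−1)^0·+1^1·-1^0 = +1.
(a,b)_∞: sgn(180523)=+, sgn(-37729307)=−, so +1.
Ram(180523, -37729307) = {7, 11, 17, 37}; no ℚ_7-point on the conic.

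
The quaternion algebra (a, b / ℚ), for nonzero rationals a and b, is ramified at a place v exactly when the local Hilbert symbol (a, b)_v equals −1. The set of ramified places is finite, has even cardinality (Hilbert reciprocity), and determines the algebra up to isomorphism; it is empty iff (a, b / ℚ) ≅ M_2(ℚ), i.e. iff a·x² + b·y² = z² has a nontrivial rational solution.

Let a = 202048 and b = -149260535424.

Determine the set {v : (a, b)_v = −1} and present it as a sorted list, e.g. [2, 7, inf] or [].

[2, 11, 13, 41]

Mod squares: a ≡ 3157, b ≡ -26. Check v ∈ {∞, 2, 3, 7, 11, 13, 41}.
v=11: a=11^1·(≡9), b=11^2·(≡6) mod 11; (9|11)=+1, (6|11)=-1; (−1)^{1·2·5}·(+1)^2·(-1)^1 = -1.
v=∞: 3157 > 0 and -26 < 0  ⇒  (a,b)_∞ = +1.
v=41: a=41^1·(≡8), b=41^2·(≡12) mod 41; (8|41)=+1, (12|41)=-1; (−1)^{1·2·20}·(+1)^2·(-1)^1 = -1.
v=7: a=7^1·(≡3), b=7^2·(≡1) mod 7; (3|7)=-1, (1|7)=+1; (−1)^{1·2·3}·(-1)^2·(+1)^1 = +1.
v=13: a=13^0·(≡2), b=13^1·(≡7) mod 13; (2|13)=-1, (7|13)=-1; (−1)^{0·1·6}·(-1)^1·(-1)^0 = -1.
v=2: v_2(a)=6, v_2(b)=7; units ≡ 5, 3 (mod 8); ε·ε+αω+βω = 0·1+6·1+7·1 ≡ 1  ⇒  (a,b)_2 = -1.
v=3: a=3^0·(≡1), b=3^2·(≡1) mod 3; (1|3)=+1, (1|3)=+1; (−1)^{0·2·1}·(+1)^2·(+1)^0 = +1.
(3157, -26 / ℚ) ramifies at {2, 11, 13, 41}: a division algebra.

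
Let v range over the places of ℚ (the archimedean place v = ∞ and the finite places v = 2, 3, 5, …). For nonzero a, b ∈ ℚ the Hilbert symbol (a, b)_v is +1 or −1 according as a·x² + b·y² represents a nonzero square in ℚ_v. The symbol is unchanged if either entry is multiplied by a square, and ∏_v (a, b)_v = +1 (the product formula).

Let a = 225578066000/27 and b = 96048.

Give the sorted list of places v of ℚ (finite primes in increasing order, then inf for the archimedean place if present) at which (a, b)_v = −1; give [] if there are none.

[2, 5]

Mod squares: a ≡ 41055, b ≡ 667. Check v ∈ {∞, 2, 3, 5, 7, 17, 23, 29}.
v=23: a=23^1·(≡7), b=23^1·(≡13) mod 23; (7|23)=-1, (13|23)=+1; (−1)^{1·1·11}·(-1)^1·(+1)^1 = +1.
v=2: v_2(a)=4, v_2(b)=4; units ≡ 7, 3 (mod 8); ε·ε+αω+βω = 1·1+4·1+4·0 ≡ 1  ⇒  (a,b)_2 = -1.
v=5: a=5^3·(≡4), b=5^0·(≡3) mod 5; (4|5)=+1, (3|5)=-1; (−1)^{3·0·2}·(+1)^0·(-1)^3 = -1.
v=29: a=29^2·(≡23), b=29^1·(≡6) mod 29; (23|29)=+1, (6|29)=+1; (−1)^{2·1·14}·(+1)^1·(+1)^2 = +1.
v=3: a=3^-3·(≡2), b=3^2·(≡1) mod 3; (2|3)=-1, (1|3)=+1; (−1)^{-3·2·1}·(-1)^2·(+1)^-3 = +1.
v=17: a=17^1·(≡2), b=17^0·(≡15) mod 17; (2|17)=+1, (15|17)=+1; (−1)^{1·0·8}·(+1)^0·(+1)^1 = +1.
v=7: a=7^3·(≡5), b=7^0·(≡1) mod 7; (5|7)=-1, (1|7)=+1; (−1)^{3·0·3}·(-1)^0·(+1)^3 = +1.
v=∞: 41055 > 0 and 667 > 0  ⇒  (a,b)_∞ = +1.
(41055, 667 / ℚ) ramifies at {2, 5}: a division algebra.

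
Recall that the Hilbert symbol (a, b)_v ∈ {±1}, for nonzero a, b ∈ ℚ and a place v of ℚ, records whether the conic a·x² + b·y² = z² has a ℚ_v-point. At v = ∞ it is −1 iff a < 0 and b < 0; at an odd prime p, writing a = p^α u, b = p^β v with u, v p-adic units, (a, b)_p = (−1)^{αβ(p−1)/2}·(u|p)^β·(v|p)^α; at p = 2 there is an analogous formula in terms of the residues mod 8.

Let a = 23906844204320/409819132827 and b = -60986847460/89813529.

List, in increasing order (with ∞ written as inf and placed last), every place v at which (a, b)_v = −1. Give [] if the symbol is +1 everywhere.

Mod squares: a ≡ 2310, b ≡ -385. Check v ∈ {∞, 2, 3, 5, 7, 11, 13, 29, 31}.
v=11: a=11^1·(≡9), b=11^1·(≡1) mod 11; (9|11)=+1, (1|11)=+1; (−1)^{1·1·5}·(+1)^1·(+1)^1 = -1.
v=7: a=7^5·(≡1), b=7^3·(≡1) mod 7; (1|7)=+1, (1|7)=+1; (−1)^{5·3·3}·(+1)^3·(+1)^5 = -1.
v=∞: 2310 > 0 and -385 < 0  ⇒  (a,b)_∞ = +1.
v=5: a=5^1·(≡2), b=5^1·(≡2) mod 5; (2|5)=-1, (2|5)=-1; (−1)^{1·1·2}·(-1)^1·(-1)^1 = +1.
v=31: a=31^2·(≡14), b=31^2·(≡2) mod 31; (14|31)=+1, (2|31)=+1; (−1)^{2·2·15}·(+1)^2·(+1)^2 = +1.
v=13: a=13^-4·(≡12), b=13^-2·(≡7) mod 13; (12|13)=+1, (7|13)=-1; (−1)^{-4·-2·6}·(+1)^-2·(-1)^-4 = +1.
v=3: a=3^-15·(≡2), b=3^-12·(≡2) mod 3; (2|3)=-1, (2|3)=-1; (−1)^{-15·-12·1}·(-1)^-12·(-1)^-15 = -1.
v=2: v_2(a)=5, v_2(b)=2; units ≡ 3, 7 (mod 8); ε·ε+αω+βω = 1·1+5·0+2·1 ≡ 1  ⇒  (a,b)_2 = -1.
v=29: a=29^2·(≡10), b=29^2·(≡3) mod 29; (10|29)=-1, (3|29)=-1; (−1)^{2·2·14}·(-1)^2·(-1)^2 = +1.
(2310, -385 / ℚ) ramifies at {2, 3, 7, 11}: a division algebra.

[2, 3, 7, 11]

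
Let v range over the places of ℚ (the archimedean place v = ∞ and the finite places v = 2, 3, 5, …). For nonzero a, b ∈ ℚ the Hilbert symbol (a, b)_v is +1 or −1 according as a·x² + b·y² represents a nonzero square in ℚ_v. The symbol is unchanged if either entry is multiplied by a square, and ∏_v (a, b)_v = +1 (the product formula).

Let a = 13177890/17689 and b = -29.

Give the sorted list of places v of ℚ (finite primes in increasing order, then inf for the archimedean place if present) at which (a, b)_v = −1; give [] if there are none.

[2, 17]

(a, b) ≡ (162690, -29) mod (ℚ^×)²; places V = {2, 3, 5, 7, 11, 17, 19, 29, ∞}.
(a,b)_17: α=1, u≡8; β=0, v≡5 (mod 17); (8|17)=+1, (5|17)=-1; sign (−1)^0·+1^0·-1^1 = -1.
(a,b)_3: α=5, u≡2; β=0, v≡1 (mod 3); (2|3)=-1, (1|3)=+1; sign (−1)^0·-1^0·+1^5 = +1.
(a,b)_11: α=1, u≡2; β=0, v≡4 (mod 11); (2|11)=-1, (4|11)=+1; sign (−1)^0·-1^0·+1^1 = +1.
(a,b)_5: α=1, u≡2; β=0, v≡1 (mod 5); (2|5)=-1, (1|5)=+1; sign (−1)^0·-1^0·+1^1 = +1.
(a,b)_7: α=-2, u≡3; β=0, v≡6 (mod 7); (3|7)=-1, (6|7)=-1; sign (−1)^0·-1^0·-1^-2 = +1.
(a,b)_2: α=1, β=0; u≡1, v≡3 (mod 8); ε(u)ε(v)=0·1, αω(v)=1·1, βω(u)=0·0; sum ≡ 1  ⇒  -1.
(a,b)_19: α=-2, u≡2; β=0, v≡9 (mod 19); (2|19)=-1, (9|19)=+1; sign (−1)^0·-1^0·+1^-2 = +1.
(a,b)_29: α=1, u≡20; β=1, v≡28 (mod 29); (20|29)=+1, (28|29)=+1; sign (−1)^0·+1^1·+1^1 = +1.
(a,b)_∞: sgn(162690)=+, sgn(-29)=−, so +1.
(162690, -29 / ℚ) ramifies at {2, 17}: a division algebra.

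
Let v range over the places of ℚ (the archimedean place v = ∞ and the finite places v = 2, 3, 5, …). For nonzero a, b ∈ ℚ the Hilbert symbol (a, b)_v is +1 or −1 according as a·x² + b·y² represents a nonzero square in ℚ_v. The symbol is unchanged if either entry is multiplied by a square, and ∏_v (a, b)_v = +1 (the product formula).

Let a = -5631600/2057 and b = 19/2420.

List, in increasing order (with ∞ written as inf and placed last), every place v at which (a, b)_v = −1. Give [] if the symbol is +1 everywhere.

[3, 5, 17, 19]

(a, b) ≡ (-663, 95) mod (ℚ^×)²; places V = {2, 3, 5, 11, 13, 17, 19, ∞}.
(a,b)_11: α=-2, u≡8; β=-2, v≡7 (mod 11); (8|11)=-1, (7|11)=-1; sign (−1)^0·-1^-2·-1^-2 = +1.
(a,b)_13: α=1, u≡4; β=0, v≡3 (mod 13); (4|13)=+1, (3|13)=+1; sign (−1)^0·+1^0·+1^1 = +1.
(a,b)_∞: sgn(-663)=−, sgn(95)=+, so +1.
(a,b)_17: α=-1, u≡12; β=0, v≡6 (mod 17); (12|17)=-1, (6|17)=-1; sign (−1)^0·-1^0·-1^-1 = -1.
(a,b)_19: α=2, u≡15; β=1, v≡11 (mod 19); (15|19)=-1, (11|19)=+1; sign (−1)^0·-1^1·+1^2 = -1.
(a,b)_3: α=1, u≡1; β=0, v≡2 (mod 3); (1|3)=+1, (2|3)=-1; sign (−1)^0·+1^0·-1^1 = -1.
(a,b)_2: α=4, β=-2; u≡1, v≡7 (mod 8); ε(u)ε(v)=0·1, αω(v)=4·0, βω(u)=-2·0; sum ≡ 0  ⇒  +1.
(a,b)_5: α=2, u≡3; β=-1, v≡1 (mod 5); (3|5)=-1, (1|5)=+1; sign (−1)^0·-1^-1·+1^2 = -1.
(-663, 95 / ℚ) ramifies at {3, 5, 17, 19}: a division algebra.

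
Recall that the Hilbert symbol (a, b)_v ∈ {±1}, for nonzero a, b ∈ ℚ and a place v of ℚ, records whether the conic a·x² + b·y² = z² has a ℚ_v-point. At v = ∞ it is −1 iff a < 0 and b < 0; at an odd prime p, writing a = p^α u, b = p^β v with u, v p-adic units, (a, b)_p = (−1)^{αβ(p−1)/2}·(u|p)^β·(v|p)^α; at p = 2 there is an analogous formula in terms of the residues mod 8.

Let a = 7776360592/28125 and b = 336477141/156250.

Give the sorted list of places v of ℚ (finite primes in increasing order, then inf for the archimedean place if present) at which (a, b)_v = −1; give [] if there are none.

Mod squares: a ≡ 85085, b ≡ 13090. Check v ∈ {∞, 2, 3, 5, 7, 11, 13, 17}.
v=11: a=11^1·(≡6), b=11^1·(≡7) mod 11; (6|11)=-1, (7|11)=-1; (−1)^{1·1·5}·(-1)^1·(-1)^1 = -1.
v=7: a=7^1·(≡3), b=7^1·(≡1) mod 7; (3|7)=-1, (1|7)=+1; (−1)^{1·1·3}·(-1)^1·(+1)^1 = +1.
v=∞: 85085 > 0 and 13090 > 0  ⇒  (a,b)_∞ = +1.
v=2: v_2(a)=4, v_2(b)=-1; units ≡ 5, 1 (mod 8); ε·ε+αω+βω = 0·0+4·0+-1·1 ≡ 1  ⇒  (a,b)_2 = -1.
v=17: a=17^1·(≡10), b=17^1·(≡10) mod 17; (10|17)=-1, (10|17)=-1; (−1)^{1·1·8}·(-1)^1·(-1)^1 = +1.
v=5: a=5^-5·(≡3), b=5^-7·(≡3) mod 5; (3|5)=-1, (3|5)=-1; (−1)^{-5·-7·2}·(-1)^-7·(-1)^-5 = +1.
v=3: a=3^-2·(≡2), b=3^2·(≡1) mod 3; (2|3)=-1, (1|3)=+1; (−1)^{-2·2·1}·(-1)^2·(+1)^-2 = +1.
v=13: a=13^5·(≡11), b=13^4·(≡1) mod 13; (11|13)=-1, (1|13)=+1; (−1)^{5·4·6}·(-1)^4·(+1)^5 = +1.
Ram(85085, 13090) = {2, 11}; no ℚ_2-point on the conic.

[2, 11]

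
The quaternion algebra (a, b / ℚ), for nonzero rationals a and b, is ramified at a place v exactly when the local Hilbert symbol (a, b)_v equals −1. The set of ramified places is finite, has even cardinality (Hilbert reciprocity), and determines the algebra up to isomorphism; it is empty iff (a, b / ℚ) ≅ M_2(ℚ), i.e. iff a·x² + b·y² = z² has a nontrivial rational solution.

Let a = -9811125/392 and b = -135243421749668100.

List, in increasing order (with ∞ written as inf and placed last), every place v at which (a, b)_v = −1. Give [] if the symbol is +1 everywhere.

[2, inf]

Mod squares: a ≡ -9690, b ≡ -561. Check v ∈ {∞, 2, 3, 5, 7, 11, 17, 19, 23}.
v=23: a=23^0·(≡8), b=23^2·(≡11) mod 23; (8|23)=+1, (11|23)=-1; (−1)^{0·2·11}·(+1)^2·(-1)^0 = +1.
v=5: a=5^3·(≡3), b=5^2·(≡1) mod 5; (3|5)=-1, (1|5)=+1; (−1)^{3·2·2}·(-1)^2·(+1)^3 = +1.
v=7: a=7^-2·(≡5), b=7^0·(≡6) mod 7; (5|7)=-1, (6|7)=-1; (−1)^{-2·0·3}·(-1)^0·(-1)^-2 = +1.
v=11: a=11^0·(≡4), b=11^3·(≡4) mod 11; (4|11)=+1, (4|11)=+1; (−1)^{0·3·5}·(+1)^3·(+1)^0 = +1.
v=2: v_2(a)=-3, v_2(b)=2; units ≡ 3, 7 (mod 8); ε·ε+αω+βω = 1·1+-3·0+2·1 ≡ 1  ⇒  (a,b)_2 = -1.
v=19: a=19^1·(≡18), b=19^4·(≡1) mod 19; (18|19)=-1, (1|19)=+1; (−1)^{1·4·9}·(-1)^4·(+1)^1 = +1.
v=17: a=17^1·(≡8), b=17^3·(≡8) mod 17; (8|17)=+1, (8|17)=+1; (−1)^{1·3·8}·(+1)^3·(+1)^1 = +1.
v=3: a=3^5·(≡1), b=3^1·(≡2) mod 3; (1|3)=+1, (2|3)=-1; (−1)^{5·1·1}·(+1)^1·(-1)^5 = +1.
v=∞: -9690 < 0 and -561 < 0  ⇒  (a,b)_∞ = -1.
|Ram(-9690, -561)| = 2, even; anisotropic at {2, ∞}.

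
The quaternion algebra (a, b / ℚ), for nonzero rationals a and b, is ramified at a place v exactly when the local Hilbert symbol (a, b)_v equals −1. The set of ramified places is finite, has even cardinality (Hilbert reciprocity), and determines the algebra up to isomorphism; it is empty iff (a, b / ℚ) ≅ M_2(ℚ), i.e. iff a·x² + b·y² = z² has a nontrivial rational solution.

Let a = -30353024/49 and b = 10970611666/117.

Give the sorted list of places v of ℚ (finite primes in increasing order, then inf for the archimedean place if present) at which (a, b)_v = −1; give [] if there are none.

(a, b) ≡ (-474266, 27898) mod (ℚ^×)²; places V = {2, 3, 7, 13, 17, 19, 29, 37, ∞}.
(a,b)_13: α=1, u≡3; β=-1, v≡3 (mod 13); (3|13)=+1, (3|13)=+1; sign (−1)^0·+1^-1·+1^1 = +1.
(a,b)_37: α=1, u≡1; β=1, v≡19 (mod 37); (1|37)=+1, (19|37)=-1; sign (−1)^0·+1^1·-1^1 = -1.
(a,b)_29: α=1, u≡18; β=1, v≡16 (mod 29); (18|29)=-1, (16|29)=+1; sign (−1)^0·-1^1·+1^1 = -1.
(a,b)_2: α=7, β=1; u≡3, v≡5 (mod 8); ε(u)ε(v)=1·0, αω(v)=7·1, βω(u)=1·1; sum ≡ 0  ⇒  +1.
(a,b)_∞: sgn(-474266)=−, sgn(27898)=+, so +1.
(a,b)_3: α=0, u≡1; β=-2, v≡1 (mod 3); (1|3)=+1, (1|3)=+1; sign (−1)^0·+1^-2·+1^0 = +1.
(a,b)_19: α=0, u≡18; β=2, v≡17 (mod 19); (18|19)=-1, (17|19)=+1; sign (−1)^0·-1^2·+1^0 = +1.
(a,b)_17: α=1, u≡15; β=2, v≡16 (mod 17); (15|17)=+1, (16|17)=+1; sign (−1)^0·+1^2·+1^1 = +1.
(a,b)_7: α=-2, u≡5; β=2, v≡5 (mod 7); (5|7)=-1, (5|7)=-1; sign (−1)^0·-1^2·-1^-2 = +1.
Ram(-474266, 27898) = {29, 37}; no ℚ_29-point on the conic.

[29, 37]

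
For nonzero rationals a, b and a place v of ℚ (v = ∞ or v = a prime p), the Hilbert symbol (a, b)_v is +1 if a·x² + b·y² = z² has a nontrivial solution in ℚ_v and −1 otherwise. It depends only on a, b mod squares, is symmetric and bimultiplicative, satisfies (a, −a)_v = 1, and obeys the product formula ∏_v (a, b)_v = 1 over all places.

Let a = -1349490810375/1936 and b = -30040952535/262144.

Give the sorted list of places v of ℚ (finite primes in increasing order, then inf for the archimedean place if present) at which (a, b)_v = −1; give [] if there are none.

[19, 29, 31, inf]

(a, b) ≡ (-256215, -76415) mod (ℚ^×)²; places V = {2, 3, 5, 11, 17, 19, 29, 31, ∞}.
(a,b)_2: α=-4, β=-18; u≡1, v≡1 (mod 8); ε(u)ε(v)=0·0, αω(v)=-4·0, βω(u)=-18·0; sum ≡ 0  ⇒  +1.
(a,b)_19: α=1, u≡17; β=2, v≡18 (mod 19); (17|19)=+1, (18|19)=-1; sign (−1)^0·+1^2·-1^1 = -1.
(a,b)_5: α=3, u≡2; β=1, v≡2 (mod 5); (2|5)=-1, (2|5)=-1; sign (−1)^0·-1^1·-1^3 = +1.
(a,b)_11: α=-2, u≡8; β=2, v≡10 (mod 11); (8|11)=-1, (10|11)=-1; sign (−1)^0·-1^2·-1^-2 = +1.
(a,b)_29: α=1, u≡2; β=1, v≡6 (mod 29); (2|29)=-1, (6|29)=+1; sign (−1)^0·-1^1·+1^1 = -1.
(a,b)_∞: sgn(-256215)=−, sgn(-76415)=−, so -1.
(a,b)_31: α=1, u≡23; β=1, v≡26 (mod 31); (23|31)=-1, (26|31)=-1; sign (−1)^1·-1^1·-1^1 = -1.
(a,b)_3: α=7, u≡2; β=2, v≡1 (mod 3); (2|3)=-1, (1|3)=+1; sign (−1)^0·-1^2·+1^7 = +1.
(a,b)_17: α=2, u≡4; β=1, v≡10 (mod 17); (4|17)=+1, (10|17)=-1; sign (−1)^0·+1^1·-1^2 = +1.
(-256215, -76415 / ℚ) ramifies at {19, 29, 31, ∞}: a division algebra.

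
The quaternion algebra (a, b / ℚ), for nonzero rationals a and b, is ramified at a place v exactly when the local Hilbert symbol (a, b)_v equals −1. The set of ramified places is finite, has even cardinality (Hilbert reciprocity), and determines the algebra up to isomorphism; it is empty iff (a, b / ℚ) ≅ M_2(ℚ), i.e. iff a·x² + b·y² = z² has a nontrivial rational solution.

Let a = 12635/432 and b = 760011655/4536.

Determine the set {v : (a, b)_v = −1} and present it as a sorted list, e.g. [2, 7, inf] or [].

Mod squares: a ≡ 105, b ≡ 20930. Check v ∈ {∞, 2, 3, 5, 7, 13, 19, 23, 31}.
v=5: a=5^1·(≡1), b=5^1·(≡1) mod 5; (1|5)=+1, (1|5)=+1; (−1)^{1·1·2}·(+1)^1·(+1)^1 = +1.
v=23: a=23^0·(≡3), b=23^3·(≡4) mod 23; (3|23)=+1, (4|23)=+1; (−1)^{0·3·11}·(+1)^3·(+1)^0 = +1.
v=7: a=7^1·(≡4), b=7^-1·(≡1) mod 7; (4|7)=+1, (1|7)=+1; (−1)^{1·-1·3}·(+1)^-1·(+1)^1 = -1.
v=∞: 105 > 0 and 20930 > 0  ⇒  (a,b)_∞ = +1.
v=31: a=31^0·(≡22), b=31^2·(≡20) mod 31; (22|31)=-1, (20|31)=+1; (−1)^{0·2·15}·(-1)^2·(+1)^0 = +1.
v=2: v_2(a)=-4, v_2(b)=-3; units ≡ 1, 1 (mod 8); ε·ε+αω+βω = 0·0+-4·0+-3·0 ≡ 0  ⇒  (a,b)_2 = +1.
v=3: a=3^-3·(≡2), b=3^-4·(≡2) mod 3; (2|3)=-1, (2|3)=-1; (−1)^{-3·-4·1}·(-1)^-4·(-1)^-3 = -1.
v=19: a=19^2·(≡12), b=19^0·(≡6) mod 19; (12|19)=-1, (6|19)=+1; (−1)^{2·0·9}·(-1)^0·(+1)^2 = +1.
v=13: a=13^0·(≡4), b=13^1·(≡8) mod 13; (4|13)=+1, (8|13)=-1; (−1)^{0·1·6}·(+1)^1·(-1)^0 = +1.
|Ram(105, 20930)| = 2, even; anisotropic at {3, 7}.

[3, 7]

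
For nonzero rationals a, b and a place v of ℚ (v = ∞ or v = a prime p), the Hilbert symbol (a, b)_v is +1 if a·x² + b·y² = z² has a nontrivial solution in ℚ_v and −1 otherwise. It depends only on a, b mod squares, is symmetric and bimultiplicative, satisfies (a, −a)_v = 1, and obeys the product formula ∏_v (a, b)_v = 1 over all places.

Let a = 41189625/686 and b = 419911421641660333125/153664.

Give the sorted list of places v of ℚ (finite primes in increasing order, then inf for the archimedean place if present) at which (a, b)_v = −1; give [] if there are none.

[2, 5, 7, 41]

(a, b) ≡ (2562910, 36613) mod (ℚ^×)²; places V = {2, 3, 5, 7, 13, 19, 41, 47, ∞}.
(a,b)_7: α=-3, u≡4; β=-4, v≡6 (mod 7); (4|7)=+1, (6|7)=-1; sign (−1)^0·+1^-4·-1^-3 = -1.
(a,b)_19: α=1, u≡16; β=3, v≡12 (mod 19); (16|19)=+1, (12|19)=-1; sign (−1)^1·+1^3·-1^1 = +1.
(a,b)_47: α=1, u≡29; β=3, v≡14 (mod 47); (29|47)=-1, (14|47)=+1; sign (−1)^1·-1^3·+1^1 = +1.
(a,b)_∞: sgn(2562910)=+, sgn(36613)=+, so +1.
(a,b)_5: α=3, u≡2; β=4, v≡2 (mod 5); (2|5)=-1, (2|5)=-1; sign (−1)^0·-1^4·-1^3 = -1.
(a,b)_2: α=-1, β=-6; u≡7, v≡5 (mod 8); ε(u)ε(v)=1·0, αω(v)=-1·1, βω(u)=-6·0; sum ≡ 1  ⇒  -1.
(a,b)_13: α=0, u≡10; β=2, v≡6 (mod 13); (10|13)=+1, (6|13)=-1; sign (−1)^0·+1^2·-1^0 = +1.
(a,b)_41: α=1, u≡11; β=3, v≡10 (mod 41); (11|41)=-1, (10|41)=+1; sign (−1)^0·-1^3·+1^1 = -1.
(a,b)_3: α=2, u≡1; β=4, v≡1 (mod 3); (1|3)=+1, (1|3)=+1; sign (−1)^0·+1^4·+1^2 = +1.
|Ram(2562910, 36613)| = 4, even; anisotropic at {2, 5, 7, 41}.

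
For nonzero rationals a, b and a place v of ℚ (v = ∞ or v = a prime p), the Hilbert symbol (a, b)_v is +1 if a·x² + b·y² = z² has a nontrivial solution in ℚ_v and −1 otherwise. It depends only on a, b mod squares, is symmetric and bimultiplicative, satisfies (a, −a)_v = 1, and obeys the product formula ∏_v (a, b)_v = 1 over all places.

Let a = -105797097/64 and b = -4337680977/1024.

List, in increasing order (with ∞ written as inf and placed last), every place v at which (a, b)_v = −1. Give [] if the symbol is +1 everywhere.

[2, inf]

(a, b) ≡ (-777, -31857) mod (ℚ^×)²; places V = {2, 3, 7, 37, 41, ∞}.
(a,b)_41: α=2, u≡32; β=3, v≡2 (mod 41); (32|41)=+1, (2|41)=+1; sign (−1)^0·+1^3·+1^2 = +1.
(a,b)_2: α=-6, β=-10; u≡7, v≡7 (mod 8); ε(u)ε(v)=1·1, αω(v)=-6·0, βω(u)=-10·0; sum ≡ 1  ⇒  -1.
(a,b)_7: α=1, u≡4; β=1, v≡5 (mod 7); (4|7)=+1, (5|7)=-1; sign (−1)^1·+1^1·-1^1 = +1.
(a,b)_3: α=5, u≡2; β=5, v≡1 (mod 3); (2|3)=-1, (1|3)=+1; sign (−1)^1·-1^5·+1^5 = +1.
(a,b)_37: α=1, u≡28; β=1, v≡7 (mod 37); (28|37)=+1, (7|37)=+1; sign (−1)^0·+1^1·+1^1 = +1.
(a,b)_∞: sgn(-777)=−, sgn(-31857)=−, so -1.
Ram(-777, -31857) = {2, ∞}; no ℚ_2-point on the conic.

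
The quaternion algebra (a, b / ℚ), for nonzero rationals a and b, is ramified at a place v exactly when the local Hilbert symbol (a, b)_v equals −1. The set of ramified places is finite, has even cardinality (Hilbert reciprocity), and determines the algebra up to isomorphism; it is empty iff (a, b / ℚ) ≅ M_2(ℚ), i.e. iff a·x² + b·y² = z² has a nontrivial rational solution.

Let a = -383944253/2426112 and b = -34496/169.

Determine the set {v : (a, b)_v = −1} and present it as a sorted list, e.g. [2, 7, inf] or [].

[7, 11, 13, inf]

Mod squares: a ≡ -1001, b ≡ -11. Check v ∈ {∞, 2, 3, 7, 11, 13, 29}.
v=7: a=7^3·(≡2), b=7^2·(≡3) mod 7; (2|7)=+1, (3|7)=-1; (−1)^{3·2·3}·(+1)^2·(-1)^3 = -1.
v=∞: -1001 < 0 and -11 < 0  ⇒  (a,b)_∞ = -1.
v=2: v_2(a)=-8, v_2(b)=6; units ≡ 7, 5 (mod 8); ε·ε+αω+βω = 1·0+-8·1+6·0 ≡ 0  ⇒  (a,b)_2 = +1.
v=13: a=13^-1·(≡1), b=13^-2·(≡6) mod 13; (1|13)=+1, (6|13)=-1; (−1)^{-1·-2·6}·(+1)^-2·(-1)^-1 = -1.
v=11: a=11^3·(≡8), b=11^1·(≡8) mod 11; (8|11)=-1, (8|11)=-1; (−1)^{3·1·5}·(-1)^1·(-1)^3 = -1.
v=3: a=3^-6·(≡1), b=3^0·(≡1) mod 3; (1|3)=+1, (1|3)=+1; (−1)^{-6·0·1}·(+1)^0·(+1)^-6 = +1.
v=29: a=29^2·(≡14), b=29^0·(≡3) mod 29; (14|29)=-1, (3|29)=-1; (−1)^{2·0·14}·(-1)^0·(-1)^2 = +1.
|Ram(-1001, -11)| = 4, even; anisotropic at {7, 11, 13, ∞}.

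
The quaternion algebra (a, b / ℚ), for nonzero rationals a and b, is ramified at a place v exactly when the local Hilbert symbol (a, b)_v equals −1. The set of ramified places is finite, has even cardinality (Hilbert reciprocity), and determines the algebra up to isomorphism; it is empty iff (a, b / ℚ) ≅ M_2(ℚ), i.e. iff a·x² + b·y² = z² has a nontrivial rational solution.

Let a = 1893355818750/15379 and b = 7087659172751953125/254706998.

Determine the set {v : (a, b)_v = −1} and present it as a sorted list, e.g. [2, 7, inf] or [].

[2, 7, 13, 19]

Mod squares: a ≡ 17290, b ≡ 190190. Check v ∈ {∞, 2, 3, 5, 7, 11, 13, 19}.
v=19: a=19^1·(≡6), b=19^1·(≡9) mod 19; (6|19)=+1, (9|19)=+1; (−1)^{1·1·9}·(+1)^1·(+1)^1 = -1.
v=5: a=5^5·(≡3), b=5^9·(≡3) mod 5; (3|5)=-1, (3|5)=-1; (−1)^{5·9·2}·(-1)^9·(-1)^5 = +1.
v=2: v_2(a)=1, v_2(b)=-1; units ≡ 5, 7 (mod 8); ε·ε+αω+βω = 0·1+1·0+-1·1 ≡ 1  ⇒  (a,b)_2 = -1.
v=3: a=3^2·(≡1), b=3^4·(≡2) mod 3; (1|3)=+1, (2|3)=-1; (−1)^{2·4·1}·(+1)^4·(-1)^2 = +1.
v=11: a=11^6·(≡1), b=11^9·(≡5) mod 11; (1|11)=+1, (5|11)=+1; (−1)^{6·9·5}·(+1)^9·(+1)^6 = +1.
v=13: a=13^-3·(≡12), b=13^-5·(≡7) mod 13; (12|13)=+1, (7|13)=-1; (−1)^{-3·-5·6}·(+1)^-5·(-1)^-3 = -1.
v=∞: 17290 > 0 and 190190 > 0  ⇒  (a,b)_∞ = +1.
v=7: a=7^-1·(≡3), b=7^-3·(≡3) mod 7; (3|7)=-1, (3|7)=-1; (−1)^{-1·-3·3}·(-1)^-3·(-1)^-1 = -1.
Ram(17290, 190190) = {2, 7, 13, 19}; no ℚ_2-point on the conic.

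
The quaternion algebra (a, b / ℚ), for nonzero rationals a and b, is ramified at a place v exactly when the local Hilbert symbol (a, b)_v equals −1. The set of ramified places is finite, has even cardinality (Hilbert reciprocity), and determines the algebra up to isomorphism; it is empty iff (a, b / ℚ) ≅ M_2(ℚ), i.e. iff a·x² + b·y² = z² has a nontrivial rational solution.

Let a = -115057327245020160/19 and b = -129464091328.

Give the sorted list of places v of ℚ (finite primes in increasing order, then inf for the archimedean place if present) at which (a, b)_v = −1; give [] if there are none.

[3, 5, 11, 17, 19, inf]

Mod squares: a ≡ -373065, b ≡ -187. Check v ∈ {∞, 2, 3, 5, 7, 11, 13, 17, 19, 23}.
v=23: a=23^4·(≡4), b=23^2·(≡7) mod 23; (4|23)=+1, (7|23)=-1; (−1)^{4·2·11}·(+1)^2·(-1)^4 = +1.
v=13: a=13^2·(≡4), b=13^2·(≡11) mod 13; (4|13)=+1, (11|13)=-1; (−1)^{2·2·6}·(+1)^2·(-1)^2 = +1.
v=∞: -373065 < 0 and -187 < 0  ⇒  (a,b)_∞ = -1.
v=3: a=3^1·(≡1), b=3^0·(≡2) mod 3; (1|3)=+1, (2|3)=-1; (−1)^{1·0·1}·(+1)^0·(-1)^1 = -1.
v=11: a=11^3·(≡4), b=11^3·(≡4) mod 11; (4|11)=+1, (4|11)=+1; (−1)^{3·3·5}·(+1)^3·(+1)^3 = -1.
v=19: a=19^-1·(≡17), b=19^0·(≡8) mod 19; (17|19)=+1, (8|19)=-1; (−1)^{-1·0·9}·(+1)^0·(-1)^-1 = -1.
v=7: a=7^1·(≡6), b=7^0·(≡2) mod 7; (6|7)=-1, (2|7)=+1; (−1)^{1·0·3}·(-1)^0·(+1)^1 = +1.
v=5: a=5^1·(≡2), b=5^0·(≡2) mod 5; (2|5)=-1, (2|5)=-1; (−1)^{1·0·2}·(-1)^0·(-1)^1 = -1.
v=17: a=17^1·(≡1), b=17^1·(≡11) mod 17; (1|17)=+1, (11|17)=-1; (−1)^{1·1·8}·(+1)^1·(-1)^1 = -1.
v=2: v_2(a)=10, v_2(b)=6; units ≡ 7, 5 (mod 8); ε·ε+αω+βω = 1·0+10·1+6·0 ≡ 0  ⇒  (a,b)_2 = +1.
|Ram(-373065, -187)| = 6, even; anisotropic at {3, 5, 11, 17, 19, ∞}.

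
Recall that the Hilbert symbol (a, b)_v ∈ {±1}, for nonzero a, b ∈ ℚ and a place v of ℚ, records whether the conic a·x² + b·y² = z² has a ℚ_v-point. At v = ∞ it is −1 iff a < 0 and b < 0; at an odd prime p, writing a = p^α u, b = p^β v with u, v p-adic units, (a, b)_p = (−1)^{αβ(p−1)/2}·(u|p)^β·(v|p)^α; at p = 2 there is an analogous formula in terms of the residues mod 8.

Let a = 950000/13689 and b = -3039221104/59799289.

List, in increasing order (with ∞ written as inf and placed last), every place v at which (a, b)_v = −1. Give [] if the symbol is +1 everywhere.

[17, 19]

(a, b) ≡ (95, -391) mod (ℚ^×)²; places V = {2, 3, 5, 11, 13, 17, 19, 23, 37, 41, ∞}.
(a,b)_13: α=-2, u≡4; β=0, v≡4 (mod 13); (4|13)=+1, (4|13)=+1; sign (−1)^0·+1^0·+1^-2 = +1.
(a,b)_11: α=0, u≡8; β=-2, v≡4 (mod 11); (8|11)=-1, (4|11)=+1; sign (−1)^0·-1^-2·+1^0 = +1.
(a,b)_3: α=-4, u≡2; β=0, v≡2 (mod 3); (2|3)=-1, (2|3)=-1; sign (−1)^0·-1^0·-1^-4 = +1.
(a,b)_23: α=0, u≡2; β=1, v≡6 (mod 23); (2|23)=+1, (6|23)=+1; sign (−1)^0·+1^1·+1^0 = +1.
(a,b)_2: α=4, β=4; u≡7, v≡1 (mod 8); ε(u)ε(v)=1·0, αω(v)=4·0, βω(u)=4·0; sum ≡ 0  ⇒  +1.
(a,b)_5: α=5, u≡1; β=0, v≡4 (mod 5); (1|5)=+1, (4|5)=+1; sign (−1)^0·+1^0·+1^5 = +1.
(a,b)_19: α=1, u≡16; β=-2, v≡15 (mod 19); (16|19)=+1, (15|19)=-1; sign (−1)^0·+1^-2·-1^1 = -1.
(a,b)_17: α=0, u≡10; β=3, v≡14 (mod 17); (10|17)=-1, (14|17)=-1; sign (−1)^0·-1^3·-1^0 = -1.
(a,b)_∞: sgn(95)=+, sgn(-391)=−, so +1.
(a,b)_41: α=0, u≡35; β=2, v≡28 (mod 41); (35|41)=-1, (28|41)=-1; sign (−1)^0·-1^2·-1^0 = +1.
(a,b)_37: α=0, u≡12; β=-2, v≡16 (mod 37); (12|37)=+1, (16|37)=+1; sign (−1)^0·+1^-2·+1^0 = +1.
Ram(95, -391) = {17, 19}; no ℚ_17-point on the conic.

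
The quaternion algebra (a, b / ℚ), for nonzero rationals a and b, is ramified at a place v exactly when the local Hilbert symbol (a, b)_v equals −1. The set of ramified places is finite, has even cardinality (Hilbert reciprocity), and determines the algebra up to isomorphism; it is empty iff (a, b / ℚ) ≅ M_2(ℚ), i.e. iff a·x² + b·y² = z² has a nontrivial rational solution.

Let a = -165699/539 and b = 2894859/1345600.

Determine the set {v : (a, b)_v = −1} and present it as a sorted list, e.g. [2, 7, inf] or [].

(a, b) ≡ (-561, 11) mod (ℚ^×)²; places V = {2, 3, 5, 7, 11, 17, 19, 29, ∞}.
(a,b)_∞: sgn(-561)=−, sgn(11)=+, so +1.
(a,b)_2: α=0, β=-6; u≡7, v≡3 (mod 8); ε(u)ε(v)=1·1, αω(v)=0·1, βω(u)=-6·0; sum ≡ 1  ⇒  -1.
(a,b)_29: α=0, u≡26; β=-2, v≡10 (mod 29); (26|29)=-1, (10|29)=-1; sign (−1)^0·-1^-2·-1^0 = +1.
(a,b)_11: α=-1, u≡1; β=1, v≡9 (mod 11); (1|11)=+1, (9|11)=+1; sign (−1)^1·+1^1·+1^-1 = -1.
(a,b)_19: α=2, u≡5; β=2, v≡1 (mod 19); (5|19)=+1, (1|19)=+1; sign (−1)^0·+1^2·+1^2 = +1.
(a,b)_5: α=0, u≡4; β=-2, v≡1 (mod 5); (4|5)=+1, (1|5)=+1; sign (−1)^0·+1^-2·+1^0 = +1.
(a,b)_3: α=3, u≡2; β=6, v≡2 (mod 3); (2|3)=-1, (2|3)=-1; sign (−1)^0·-1^6·-1^3 = -1.
(a,b)_17: α=1, u≡8; β=0, v≡3 (mod 17); (8|17)=+1, (3|17)=-1; sign (−1)^0·+1^0·-1^1 = -1.
(a,b)_7: α=-2, u≡3; β=0, v≡4 (mod 7); (3|7)=-1, (4|7)=+1; sign (−1)^0·-1^0·+1^-2 = +1.
|Ram(-561, 11)| = 4, even; anisotropic at {2, 3, 11, 17}.

[2, 3, 11, 17]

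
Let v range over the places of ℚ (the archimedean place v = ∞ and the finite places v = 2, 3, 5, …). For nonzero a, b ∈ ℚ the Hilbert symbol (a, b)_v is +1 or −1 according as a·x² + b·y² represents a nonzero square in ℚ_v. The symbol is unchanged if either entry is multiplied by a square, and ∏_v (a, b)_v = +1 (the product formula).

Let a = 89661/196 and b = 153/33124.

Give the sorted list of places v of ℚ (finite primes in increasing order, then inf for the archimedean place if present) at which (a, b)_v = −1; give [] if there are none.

Mod squares: a ≡ 741, b ≡ 17. Check v ∈ {∞, 2, 3, 7, 11, 13, 17, 19}.
v=13: a=13^1·(≡7), b=13^-2·(≡10) mod 13; (7|13)=-1, (10|13)=+1; (−1)^{1·-2·6}·(-1)^-2·(+1)^1 = +1.
v=17: a=17^0·(≡6), b=17^1·(≡16) mod 17; (6|17)=-1, (16|17)=+1; (−1)^{0·1·8}·(-1)^1·(+1)^0 = -1.
v=7: a=7^-2·(≡3), b=7^-2·(≡5) mod 7; (3|7)=-1, (5|7)=-1; (−1)^{-2·-2·3}·(-1)^-2·(-1)^-2 = +1.
v=11: a=11^2·(≡9), b=11^0·(≡7) mod 11; (9|11)=+1, (7|11)=-1; (−1)^{2·0·5}·(+1)^0·(-1)^2 = +1.
v=∞: 741 > 0 and 17 > 0  ⇒  (a,b)_∞ = +1.
v=3: a=3^1·(≡1), b=3^2·(≡2) mod 3; (1|3)=+1, (2|3)=-1; (−1)^{1·2·1}·(+1)^2·(-1)^1 = -1.
v=2: v_2(a)=-2, v_2(b)=-2; units ≡ 5, 1 (mod 8); ε·ε+αω+βω = 0·0+-2·0+-2·1 ≡ 0  ⇒  (a,b)_2 = +1.
v=19: a=19^1·(≡17), b=19^0·(≡11) mod 19; (17|19)=+1, (11|19)=+1; (−1)^{1·0·9}·(+1)^0·(+1)^1 = +1.
Ram(741, 17) = {3, 17}; no ℚ_3-point on the conic.

[3, 17]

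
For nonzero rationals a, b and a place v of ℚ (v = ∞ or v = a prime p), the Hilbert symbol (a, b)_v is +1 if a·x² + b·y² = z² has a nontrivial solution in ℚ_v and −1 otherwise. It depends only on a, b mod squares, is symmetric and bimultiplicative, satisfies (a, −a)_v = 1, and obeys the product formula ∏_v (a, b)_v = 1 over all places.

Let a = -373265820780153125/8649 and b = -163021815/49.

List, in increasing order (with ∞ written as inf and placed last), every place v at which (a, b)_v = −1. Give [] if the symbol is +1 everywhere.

[5, 23, 29, inf]

Mod squares: a ≡ -2537645, b ≡ -2012615. Check v ∈ {∞, 2, 3, 5, 7, 11, 23, 29, 31, 37, 43}.
v=3: a=3^-2·(≡1), b=3^4·(≡1) mod 3; (1|3)=+1, (1|3)=+1; (−1)^{-2·4·1}·(+1)^4·(+1)^-2 = +1.
v=11: a=11^1·(≡10), b=11^1·(≡5) mod 11; (10|11)=-1, (5|11)=+1; (−1)^{1·1·5}·(-1)^1·(+1)^1 = +1.
v=5: a=5^5·(≡4), b=5^1·(≡3) mod 5; (4|5)=+1, (3|5)=-1; (−1)^{5·1·2}·(+1)^1·(-1)^5 = -1.
v=∞: -2537645 < 0 and -2012615 < 0  ⇒  (a,b)_∞ = -1.
v=23: a=23^4·(≡15), b=23^1·(≡17) mod 23; (15|23)=-1, (17|23)=-1; (−1)^{4·1·11}·(-1)^1·(-1)^4 = -1.
v=29: a=29^3·(≡19), b=29^0·(≡19) mod 29; (19|29)=-1, (19|29)=-1; (−1)^{3·0·14}·(-1)^0·(-1)^3 = -1.
v=43: a=43^1·(≡41), b=43^1·(≡39) mod 43; (41|43)=+1, (39|43)=-1; (−1)^{1·1·21}·(+1)^1·(-1)^1 = +1.
v=7: a=7^0·(≡2), b=7^-2·(≡2) mod 7; (2|7)=+1, (2|7)=+1; (−1)^{0·-2·3}·(+1)^-2·(+1)^0 = +1.
v=37: a=37^1·(≡6), b=37^1·(≡31) mod 37; (6|37)=-1, (31|37)=-1; (−1)^{1·1·18}·(-1)^1·(-1)^1 = +1.
v=2: v_2(a)=0, v_2(b)=0; units ≡ 3, 1 (mod 8); ε·ε+αω+βω = 1·0+0·0+0·1 ≡ 0  ⇒  (a,b)_2 = +1.
v=31: a=31^-2·(≡30), b=31^0·(≡22) mod 31; (30|31)=-1, (22|31)=-1; (−1)^{-2·0·15}·(-1)^0·(-1)^-2 = +1.
Ram(-2537645, -2012615) = {5, 23, 29, ∞}; no ℚ_5-point on the conic.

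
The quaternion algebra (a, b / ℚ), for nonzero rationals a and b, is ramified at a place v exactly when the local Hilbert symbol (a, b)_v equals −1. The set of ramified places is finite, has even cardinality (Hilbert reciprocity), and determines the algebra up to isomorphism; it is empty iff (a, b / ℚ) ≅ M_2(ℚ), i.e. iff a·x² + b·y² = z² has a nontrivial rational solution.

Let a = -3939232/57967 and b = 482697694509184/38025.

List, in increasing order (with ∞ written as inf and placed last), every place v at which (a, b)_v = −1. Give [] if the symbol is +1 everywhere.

(a, b) ≡ (-4774, 224434) mod (ℚ^×)²; places V = {2, 3, 5, 7, 11, 13, 17, 19, 23, 31, 41, ∞}.
(a,b)_2: α=5, β=7; u≡5, v≡1 (mod 8); ε(u)ε(v)=0·0, αω(v)=5·0, βω(u)=7·1; sum ≡ 1  ⇒  -1.
(a,b)_13: α=-2, u≡3; β=-2, v≡6 (mod 13); (3|13)=+1, (6|13)=-1; sign (−1)^0·+1^-2·-1^-2 = +1.
(a,b)_5: α=0, u≡4; β=-2, v≡4 (mod 5); (4|5)=+1, (4|5)=+1; sign (−1)^0·+1^-2·+1^0 = +1.
(a,b)_41: α=0, u≡40; β=1, v≡36 (mod 41); (40|41)=+1, (36|41)=+1; sign (−1)^0·+1^1·+1^0 = +1.
(a,b)_23: α=0, u≡10; β=1, v≡18 (mod 23); (10|23)=-1, (18|23)=+1; sign (−1)^0·-1^1·+1^0 = -1.
(a,b)_11: α=1, u≡6; β=2, v≡1 (mod 11); (6|11)=-1, (1|11)=+1; sign (−1)^0·-1^2·+1^1 = +1.
(a,b)_∞: sgn(-4774)=−, sgn(224434)=+, so +1.
(a,b)_7: α=-3, u≡4; β=1, v≡2 (mod 7); (4|7)=+1, (2|7)=+1; sign (−1)^1·+1^1·+1^-3 = -1.
(a,b)_3: α=0, u≡2; β=-2, v≡1 (mod 3); (2|3)=-1, (1|3)=+1; sign (−1)^0·-1^-2·+1^0 = +1.
(a,b)_17: α=0, u≡3; β=3, v≡10 (mod 17); (3|17)=-1, (10|17)=-1; sign (−1)^0·-1^3·-1^0 = -1.
(a,b)_31: α=1, u≡1; β=2, v≡1 (mod 31); (1|31)=+1, (1|31)=+1; sign (−1)^0·+1^2·+1^1 = +1.
(a,b)_19: α=2, u≡3; β=0, v≡9 (mod 19); (3|19)=-1, (9|19)=+1; sign (−1)^0·-1^0·+1^2 = +1.
Ram(-4774, 224434) = {2, 7, 17, 23}; no ℚ_2-point on the conic.

[2, 7, 17, 23]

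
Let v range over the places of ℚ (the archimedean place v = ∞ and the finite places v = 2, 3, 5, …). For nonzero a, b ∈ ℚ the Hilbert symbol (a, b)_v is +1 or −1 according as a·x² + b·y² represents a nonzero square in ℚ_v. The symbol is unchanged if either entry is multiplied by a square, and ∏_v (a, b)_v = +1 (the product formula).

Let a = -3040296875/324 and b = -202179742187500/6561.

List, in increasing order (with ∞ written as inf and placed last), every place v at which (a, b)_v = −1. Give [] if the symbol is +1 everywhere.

Mod squares: a ≡ -11, b ≡ -7315. Check v ∈ {∞, 2, 3, 5, 7, 11, 19}.
v=19: a=19^2·(≡8), b=19^3·(≡18) mod 19; (8|19)=-1, (18|19)=-1; (−1)^{2·3·9}·(-1)^3·(-1)^2 = -1.
v=2: v_2(a)=-2, v_2(b)=2; units ≡ 5, 5 (mod 8); ε·ε+αω+βω = 0·0+-2·1+2·1 ≡ 0  ⇒  (a,b)_2 = +1.
v=3: a=3^-4·(≡1), b=3^-8·(≡2) mod 3; (1|3)=+1, (2|3)=-1; (−1)^{-4·-8·1}·(+1)^-8·(-1)^-4 = +1.
v=∞: -11 < 0 and -7315 < 0  ⇒  (a,b)_∞ = -1.
v=7: a=7^2·(≡6), b=7^3·(≡6) mod 7; (6|7)=-1, (6|7)=-1; (−1)^{2·3·3}·(-1)^3·(-1)^2 = -1.
v=5: a=5^6·(≡4), b=5^9·(≡2) mod 5; (4|5)=+1, (2|5)=-1; (−1)^{6·9·2}·(+1)^9·(-1)^6 = +1.
v=11: a=11^1·(≡10), b=11^1·(≡6) mod 11; (10|11)=-1, (6|11)=-1; (−1)^{1·1·5}·(-1)^1·(-1)^1 = -1.
(-11, -7315 / ℚ) ramifies at {7, 11, 19, ∞}: a division algebra.

[7, 11, 19, inf]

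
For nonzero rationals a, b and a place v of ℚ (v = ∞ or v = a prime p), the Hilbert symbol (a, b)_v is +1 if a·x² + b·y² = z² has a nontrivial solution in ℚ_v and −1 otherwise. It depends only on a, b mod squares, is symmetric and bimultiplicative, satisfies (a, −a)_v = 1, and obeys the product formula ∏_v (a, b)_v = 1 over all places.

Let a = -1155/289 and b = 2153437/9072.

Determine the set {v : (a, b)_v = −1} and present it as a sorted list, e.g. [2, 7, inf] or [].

Mod squares: a ≡ -1155, b ≡ 91. Check v ∈ {∞, 2, 3, 5, 7, 11, 13, 17, 37}.
v=17: a=17^-2·(≡1), b=17^0·(≡12) mod 17; (1|17)=+1, (12|17)=-1; (−1)^{-2·0·8}·(+1)^0·(-1)^-2 = +1.
v=∞: -1155 < 0 and 91 > 0  ⇒  (a,b)_∞ = +1.
v=2: v_2(a)=0, v_2(b)=-4; units ≡ 5, 3 (mod 8); ε·ε+αω+βω = 0·1+0·1+-4·1 ≡ 0  ⇒  (a,b)_2 = +1.
v=3: a=3^1·(≡2), b=3^-4·(≡1) mod 3; (2|3)=-1, (1|3)=+1; (−1)^{1·-4·1}·(-1)^-4·(+1)^1 = +1.
v=7: a=7^1·(≡5), b=7^-1·(≡6) mod 7; (5|7)=-1, (6|7)=-1; (−1)^{1·-1·3}·(-1)^-1·(-1)^1 = -1.
v=37: a=37^0·(≡17), b=37^2·(≡8) mod 37; (17|37)=-1, (8|37)=-1; (−1)^{0·2·18}·(-1)^2·(-1)^0 = +1.
v=11: a=11^1·(≡9), b=11^2·(≡4) mod 11; (9|11)=+1, (4|11)=+1; (−1)^{1·2·5}·(+1)^2·(+1)^1 = +1.
v=13: a=13^0·(≡5), b=13^1·(≡5) mod 13; (5|13)=-1, (5|13)=-1; (−1)^{0·1·6}·(-1)^1·(-1)^0 = -1.
v=5: a=5^1·(≡1), b=5^0·(≡1) mod 5; (1|5)=+1, (1|5)=+1; (−1)^{1·0·2}·(+1)^0·(+1)^1 = +1.
Ram(-1155, 91) = {7, 13}; no ℚ_7-point on the conic.

[7, 13]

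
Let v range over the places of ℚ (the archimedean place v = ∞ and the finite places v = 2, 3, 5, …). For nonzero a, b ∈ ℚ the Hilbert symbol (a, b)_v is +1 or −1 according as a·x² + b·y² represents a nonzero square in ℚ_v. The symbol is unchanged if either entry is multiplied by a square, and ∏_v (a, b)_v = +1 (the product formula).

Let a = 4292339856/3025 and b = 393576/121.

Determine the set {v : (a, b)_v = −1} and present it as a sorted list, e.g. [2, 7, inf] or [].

Mod squares: a ≡ 507129, b ≡ 186. Check v ∈ {∞, 2, 3, 5, 7, 11, 19, 23, 31, 41}.
v=19: a=19^1·(≡10), b=19^0·(≡15) mod 19; (10|19)=-1, (15|19)=-1; (−1)^{1·0·9}·(-1)^0·(-1)^1 = -1.
v=∞: 507129 > 0 and 186 > 0  ⇒  (a,b)_∞ = +1.
v=7: a=7^1·(≡4), b=7^0·(≡4) mod 7; (4|7)=+1, (4|7)=+1; (−1)^{1·0·3}·(+1)^0·(+1)^1 = +1.
v=31: a=31^1·(≡15), b=31^1·(≡15) mod 31; (15|31)=-1, (15|31)=-1; (−1)^{1·1·15}·(-1)^1·(-1)^1 = -1.
v=5: a=5^-2·(≡1), b=5^0·(≡1) mod 5; (1|5)=+1, (1|5)=+1; (−1)^{-2·0·2}·(+1)^0·(+1)^-2 = +1.
v=2: v_2(a)=4, v_2(b)=3; units ≡ 1, 5 (mod 8); ε·ε+αω+βω = 0·0+4·1+3·0 ≡ 0  ⇒  (a,b)_2 = +1.
v=11: a=11^-2·(≡8), b=11^-2·(≡7) mod 11; (8|11)=-1, (7|11)=-1; (−1)^{-2·-2·5}·(-1)^-2·(-1)^-2 = +1.
v=41: a=41^1·(≡26), b=41^0·(≡12) mod 41; (26|41)=-1, (12|41)=-1; (−1)^{1·0·20}·(-1)^0·(-1)^1 = -1.
v=3: a=3^1·(≡2), b=3^1·(≡2) mod 3; (2|3)=-1, (2|3)=-1; (−1)^{1·1·1}·(-1)^1·(-1)^1 = -1.
v=23: a=23^2·(≡18), b=23^2·(≡9) mod 23; (18|23)=+1, (9|23)=+1; (−1)^{2·2·11}·(+1)^2·(+1)^2 = +1.
Ram(507129, 186) = {3, 19, 31, 41}; no ℚ_3-point on the conic.

[3, 19, 31, 41]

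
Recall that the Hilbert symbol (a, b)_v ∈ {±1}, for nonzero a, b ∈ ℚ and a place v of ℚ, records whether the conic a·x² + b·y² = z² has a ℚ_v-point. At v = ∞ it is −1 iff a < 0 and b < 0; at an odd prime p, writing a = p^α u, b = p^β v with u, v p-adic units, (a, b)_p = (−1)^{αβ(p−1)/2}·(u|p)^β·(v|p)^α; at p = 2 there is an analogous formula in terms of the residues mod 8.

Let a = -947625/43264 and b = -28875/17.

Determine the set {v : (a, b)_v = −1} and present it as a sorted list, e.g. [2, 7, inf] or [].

Mod squares: a ≡ -105, b ≡ -19635. Check v ∈ {∞, 2, 3, 5, 7, 11, 13, 17, 19}.
v=11: a=11^0·(≡3), b=11^1·(≡8) mod 11; (3|11)=+1, (8|11)=-1; (−1)^{0·1·5}·(+1)^1·(-1)^0 = +1.
v=7: a=7^1·(≡3), b=7^1·(≡4) mod 7; (3|7)=-1, (4|7)=+1; (−1)^{1·1·3}·(-1)^1·(+1)^1 = +1.
v=2: v_2(a)=-8, v_2(b)=0; units ≡ 7, 5 (mod 8); ε·ε+αω+βω = 1·0+-8·1+0·0 ≡ 0  ⇒  (a,b)_2 = +1.
v=17: a=17^0·(≡11), b=17^-1·(≡8) mod 17; (11|17)=-1, (8|17)=+1; (−1)^{0·-1·8}·(-1)^-1·(+1)^0 = -1.
v=∞: -105 < 0 and -19635 < 0  ⇒  (a,b)_∞ = -1.
v=3: a=3^1·(≡1), b=3^1·(≡1) mod 3; (1|3)=+1, (1|3)=+1; (−1)^{1·1·1}·(+1)^1·(+1)^1 = -1.
v=5: a=5^3·(≡1), b=5^3·(≡2) mod 5; (1|5)=+1, (2|5)=-1; (−1)^{3·3·2}·(+1)^3·(-1)^3 = -1.
v=13: a=13^-2·(≡4), b=13^0·(≡6) mod 13; (4|13)=+1, (6|13)=-1; (−1)^{-2·0·6}·(+1)^0·(-1)^-2 = +1.
v=19: a=19^2·(≡16), b=19^0·(≡7) mod 19; (16|19)=+1, (7|19)=+1; (−1)^{2·0·9}·(+1)^0·(+1)^2 = +1.
(-105, -19635 / ℚ) ramifies at {3, 5, 17, ∞}: a division algebra.

[3, 5, 17, inf]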